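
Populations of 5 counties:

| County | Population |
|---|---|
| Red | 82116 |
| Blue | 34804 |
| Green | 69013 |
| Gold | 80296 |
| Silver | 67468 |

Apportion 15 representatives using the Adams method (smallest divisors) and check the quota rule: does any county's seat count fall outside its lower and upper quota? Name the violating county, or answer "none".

none

Standard quotas: Red 3.691, Blue 1.564, Green 3.102, Gold 3.609, Silver 3.033.
Adams allocation: Red 4, Blue 2, Green 3, Gold 3, Silver 3.
Every allocation lies between the lower and upper quota.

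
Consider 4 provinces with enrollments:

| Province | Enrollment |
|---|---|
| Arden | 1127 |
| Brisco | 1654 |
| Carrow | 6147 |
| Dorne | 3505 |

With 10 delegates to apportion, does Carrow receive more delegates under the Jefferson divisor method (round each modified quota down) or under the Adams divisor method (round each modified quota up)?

Jefferson: Arden 1, Brisco 1, Carrow 5, Dorne 3.
Adams: Arden 1, Brisco 2, Carrow 4, Dorne 3.
Carrow gets 5 under Jefferson and 4 under Adams.

Jefferson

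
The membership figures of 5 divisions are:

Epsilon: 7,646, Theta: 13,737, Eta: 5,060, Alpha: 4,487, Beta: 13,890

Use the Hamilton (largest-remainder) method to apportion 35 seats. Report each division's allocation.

Epsilon 6, Theta 11, Eta 4, Alpha 3, Beta 11

Total 44820; standard divisor 44820/35 ≈ 1280.571.
Standard quotas: Epsilon 5.9708, Theta 10.7272, Eta 3.9514, Alpha 3.5039, Beta 10.8467.
Lower quotas: Epsilon 5, Theta 10, Eta 3, Alpha 3, Beta 10 (sum 31, leaving 4 seats).
Remainders in descending order: Epsilon 0.9708, Eta 0.9514, Beta 0.8467, Theta 0.7272, Alpha 0.5039.
The surplus seats go to Epsilon, Eta, Beta, Theta.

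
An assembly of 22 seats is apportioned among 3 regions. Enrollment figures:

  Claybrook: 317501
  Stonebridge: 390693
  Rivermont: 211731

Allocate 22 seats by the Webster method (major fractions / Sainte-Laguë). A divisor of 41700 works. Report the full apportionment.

With modified divisor 41700: modified quotas Claybrook 7.614, Stonebridge 9.369, Rivermont 5.077.
Rounding to the nearest integer: Claybrook 8, Stonebridge 9, Rivermont 5 (total 22).

Claybrook=8; Stonebridge=9; Rivermont=5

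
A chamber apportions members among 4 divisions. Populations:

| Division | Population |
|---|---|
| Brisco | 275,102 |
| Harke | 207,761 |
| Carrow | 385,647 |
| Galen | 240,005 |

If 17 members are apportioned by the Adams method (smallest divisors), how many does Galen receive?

Standard divisor 1108515/17 ≈ 65206.765; standard quotas: Brisco 4.219, Harke 3.186, Carrow 5.914, Galen 3.681.
Rounding up gives 5, 4, 6, 4 = 19 seats, so the divisor must be adjusted.
With modified divisor 73200: modified quotas Brisco 3.758, Harke 2.838, Carrow 5.268, Galen 3.279.
Rounding up: Brisco 4, Harke 3, Carrow 6, Galen 4 (total 17).
Galen receives 4.

4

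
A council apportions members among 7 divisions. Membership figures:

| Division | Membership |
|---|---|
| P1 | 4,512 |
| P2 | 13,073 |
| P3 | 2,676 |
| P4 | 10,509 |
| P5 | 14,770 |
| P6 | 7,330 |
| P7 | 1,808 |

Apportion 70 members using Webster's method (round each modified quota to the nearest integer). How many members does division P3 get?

3

Standard divisor 54678/70 ≈ 781.114; standard quotas: P1 5.776, P2 16.736, P3 3.426, P4 13.454, P5 18.909, P6 9.384, P7 2.315.
Rounding to the nearest integer gives 6, 17, 3, 13, 19, 9, 2 = 69 seats, so the divisor must be adjusted.
With modified divisor 775: modified quotas P1 5.822, P2 16.868, P3 3.453, P4 13.560, P5 19.058, P6 9.458, P7 2.333.
Rounding to the nearest integer: P1 6, P2 17, P3 3, P4 14, P5 19, P6 9, P7 2 (total 70).
P3 receives 3.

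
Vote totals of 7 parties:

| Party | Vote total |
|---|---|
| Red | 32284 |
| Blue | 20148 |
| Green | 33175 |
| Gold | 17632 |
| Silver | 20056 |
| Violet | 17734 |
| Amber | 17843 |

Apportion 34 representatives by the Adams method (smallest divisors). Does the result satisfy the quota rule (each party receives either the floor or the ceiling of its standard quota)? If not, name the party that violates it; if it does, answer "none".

none

Standard quotas: Red 6.909, Blue 4.312, Green 7.100, Gold 3.773, Silver 4.292, Violet 3.795, Amber 3.819.
Adams allocation: Red 7, Blue 4, Green 7, Gold 4, Silver 4, Violet 4, Amber 4.
Every allocation lies between the lower and upper quota.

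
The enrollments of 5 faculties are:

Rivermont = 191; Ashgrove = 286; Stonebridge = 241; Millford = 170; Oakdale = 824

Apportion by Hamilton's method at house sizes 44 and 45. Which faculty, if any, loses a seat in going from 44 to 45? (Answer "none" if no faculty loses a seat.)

At 44 seats: Rivermont 5, Ashgrove 7, Stonebridge 6, Millford 5, Oakdale 21.
At 45 seats: Rivermont 5, Ashgrove 8, Stonebridge 6, Millford 4, Oakdale 22.
Millford drops from 5 to 4.

Millford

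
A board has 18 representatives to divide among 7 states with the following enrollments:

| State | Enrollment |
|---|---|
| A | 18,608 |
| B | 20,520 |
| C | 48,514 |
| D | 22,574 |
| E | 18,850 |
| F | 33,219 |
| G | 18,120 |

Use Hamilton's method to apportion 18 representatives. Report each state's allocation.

A: 2, B: 2, C: 5, D: 2, E: 2, F: 3, G: 2

The standard divisor is 180405/18 ≈ 10022.5.
Standard quotas: A 1.8566, B 2.0474, C 4.8405, D 2.2523, E 1.8808, F 3.3144, G 1.8079.
Lower quotas: A 1, B 2, C 4, D 2, E 1, F 3, G 1 (sum 14, leaving 4 seats).
Remainders in descending order: E 0.8808, A 0.8566, C 0.8405, G 0.8079, F 0.3144, D 0.2523, B 0.0474.
Largest remainders: E, A, C, G receive the extra seats.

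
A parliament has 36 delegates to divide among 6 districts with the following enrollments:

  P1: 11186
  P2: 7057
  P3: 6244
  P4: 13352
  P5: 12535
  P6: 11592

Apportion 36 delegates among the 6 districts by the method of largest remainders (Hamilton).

The standard divisor is 61966/36 ≈ 1721.278.
Standard quotas: P1 6.4987, P2 4.0999, P3 3.6275, P4 7.7570, P5 7.2824, P6 6.7345.
Lower quotas: P1 6, P2 4, P3 3, P4 7, P5 7, P6 6 (sum 33, leaving 3 seats).
Remainders in descending order: P4 0.7570, P6 0.7345, P3 0.6275, P1 0.4987, P5 0.2824, P2 0.0999.
The surplus seats go to P4, P6, P3.

P1 6, P2 4, P3 4, P4 8, P5 7, P6 7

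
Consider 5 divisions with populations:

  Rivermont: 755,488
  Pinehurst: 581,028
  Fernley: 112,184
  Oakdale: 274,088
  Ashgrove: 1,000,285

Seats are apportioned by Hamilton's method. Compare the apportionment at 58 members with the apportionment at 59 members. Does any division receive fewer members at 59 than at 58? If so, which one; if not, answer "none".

At 58 seats: Rivermont 16, Pinehurst 12, Fernley 3, Oakdale 6, Ashgrove 21.
At 59 seats: Rivermont 16, Pinehurst 13, Fernley 2, Oakdale 6, Ashgrove 22.
Fernley drops from 3 to 2.

Fernley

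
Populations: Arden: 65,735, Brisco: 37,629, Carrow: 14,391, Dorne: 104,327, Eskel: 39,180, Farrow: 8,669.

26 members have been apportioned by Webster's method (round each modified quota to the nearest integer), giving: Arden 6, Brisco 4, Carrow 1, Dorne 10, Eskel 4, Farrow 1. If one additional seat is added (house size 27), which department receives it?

Priority for the next seat is population ÷ (current seats + 0.5).
Priorities: Arden 10113.077, Brisco 8362.000, Carrow 9594.000, Dorne 9935.905, Eskel 8706.667, Farrow 5779.333.
Highest priority: Arden.

Arden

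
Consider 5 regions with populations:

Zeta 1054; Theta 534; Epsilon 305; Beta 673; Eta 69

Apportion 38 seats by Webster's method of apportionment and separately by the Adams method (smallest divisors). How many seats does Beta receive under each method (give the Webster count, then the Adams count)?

10 and 9

Webster: Zeta 15, Theta 8, Epsilon 4, Beta 10, Eta 1.
Adams: Zeta 15, Theta 8, Epsilon 5, Beta 9, Eta 1.
Beta gets 10 under Webster and 9 under Adams.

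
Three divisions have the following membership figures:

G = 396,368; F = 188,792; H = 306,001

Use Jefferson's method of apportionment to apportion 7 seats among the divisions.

G=3, F=1, H=3

Standard divisor 891161/7 ≈ 127308.714; standard quotas: G 3.113, F 1.483, H 2.404.
Rounding down gives 3, 1, 2 = 6 seats, so the divisor must be adjusted.
With modified divisor 100500: modified quotas G 3.944, F 1.879, H 3.045.
Rounding down: G 3, F 1, H 3 (total 7).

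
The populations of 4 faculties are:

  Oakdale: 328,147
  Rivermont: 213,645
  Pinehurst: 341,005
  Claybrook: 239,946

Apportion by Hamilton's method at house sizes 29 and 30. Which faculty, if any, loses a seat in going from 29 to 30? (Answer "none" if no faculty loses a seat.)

none

At 29 seats: Oakdale 8, Rivermont 6, Pinehurst 9, Claybrook 6.
At 30 seats: Oakdale 9, Rivermont 6, Pinehurst 9, Claybrook 6.
No faculty's allocation decreased.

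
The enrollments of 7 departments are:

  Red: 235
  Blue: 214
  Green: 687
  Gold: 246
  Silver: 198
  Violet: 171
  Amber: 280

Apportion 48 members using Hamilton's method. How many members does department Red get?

5

Total 2031; standard divisor 2031/48 ≈ 42.312.
Standard quotas: Red 5.554, Blue 5.058, Green 16.236, Gold 5.814, Silver 4.679, Violet 4.041, Amber 6.617.
Lower quotas: Red 5, Blue 5, Green 16, Gold 5, Silver 4, Violet 4, Amber 6 (sum 45, leaving 3 seats).
Remainders in descending order: Gold 0.814, Silver 0.679, Amber 0.617, Red 0.554, Green 0.236, Blue 0.058, Violet 0.041.
The surplus seats go to Gold, Silver, Amber.
Red receives 5.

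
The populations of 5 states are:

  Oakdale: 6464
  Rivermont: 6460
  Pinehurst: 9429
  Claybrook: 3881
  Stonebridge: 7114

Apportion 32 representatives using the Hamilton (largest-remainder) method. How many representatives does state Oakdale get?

6

Total 33348; standard divisor 33348/32 ≈ 1042.125.
Standard quotas: Oakdale 6.2027, Rivermont 6.1989, Pinehurst 9.0479, Claybrook 3.7241, Stonebridge 6.8264.
Lower quotas: Oakdale 6, Rivermont 6, Pinehurst 9, Claybrook 3, Stonebridge 6 (sum 30, leaving 2 seats).
Remainders in descending order: Stonebridge 0.8264, Claybrook 0.7241, Oakdale 0.2027, Rivermont 0.1989, Pinehurst 0.0479.
Largest remainders: Stonebridge, Claybrook receive the extra seats.
Oakdale receives 6.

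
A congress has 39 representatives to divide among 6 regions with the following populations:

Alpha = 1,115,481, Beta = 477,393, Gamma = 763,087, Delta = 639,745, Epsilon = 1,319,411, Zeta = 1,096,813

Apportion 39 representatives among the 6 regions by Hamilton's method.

Alpha 8, Beta 3, Gamma 5, Delta 5, Epsilon 10, Zeta 8

The standard divisor is 5411930/39 ≈ 138767.436.
Standard quotas: Alpha 8.0385, Beta 3.4402, Gamma 5.4990, Delta 4.6102, Epsilon 9.5081, Zeta 7.9040.
Lower quotas: Alpha 8, Beta 3, Gamma 5, Delta 4, Epsilon 9, Zeta 7 (sum 36, leaving 3 seats).
Remainders in descending order: Zeta 0.9040, Delta 0.6102, Epsilon 0.5081, Gamma 0.4990, Beta 0.4402, Alpha 0.0385.
Largest remainders: Zeta, Delta, Epsilon receive the extra seats.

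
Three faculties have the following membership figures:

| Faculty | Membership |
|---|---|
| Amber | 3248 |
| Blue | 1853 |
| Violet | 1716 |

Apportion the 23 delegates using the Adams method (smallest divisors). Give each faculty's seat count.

Standard divisor 6817/23 ≈ 296.391; standard quotas: Amber 10.958, Blue 6.252, Violet 5.790.
Rounding up gives 11, 7, 6 = 24 seats, so the divisor must be adjusted.
With modified divisor 320: modified quotas Amber 10.150, Blue 5.791, Violet 5.362.
Rounding up: Amber 11, Blue 6, Violet 6 (total 23).

Amber 11; Blue 6; Violet 6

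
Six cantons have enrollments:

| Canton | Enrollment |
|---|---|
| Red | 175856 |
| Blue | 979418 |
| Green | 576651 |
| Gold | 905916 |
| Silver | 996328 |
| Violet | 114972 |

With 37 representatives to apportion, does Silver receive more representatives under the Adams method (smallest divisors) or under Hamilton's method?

Hamilton

Adams: Red 2, Blue 9, Green 6, Gold 9, Silver 9, Violet 2.
Hamilton: Red 2, Blue 9, Green 6, Gold 9, Silver 10, Violet 1.
Silver gets 9 under Adams and 10 under Hamilton.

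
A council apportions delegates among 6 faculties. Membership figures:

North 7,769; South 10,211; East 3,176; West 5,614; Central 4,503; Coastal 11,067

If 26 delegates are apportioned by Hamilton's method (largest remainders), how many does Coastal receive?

Total 42340; standard divisor 42340/26 ≈ 1628.462.
Standard quotas: North 4.7708, South 6.2703, East 1.9503, West 3.4474, Central 2.7652, Coastal 6.7960.
Lower quotas: North 4, South 6, East 1, West 3, Central 2, Coastal 6 (sum 22, leaving 4 seats).
Remainders in descending order: East 0.9503, Coastal 0.7960, North 0.7708, Central 0.7652, West 0.4474, South 0.2703.
Largest remainders: East, Coastal, North, Central receive the extra seats.
Coastal receives 7.

7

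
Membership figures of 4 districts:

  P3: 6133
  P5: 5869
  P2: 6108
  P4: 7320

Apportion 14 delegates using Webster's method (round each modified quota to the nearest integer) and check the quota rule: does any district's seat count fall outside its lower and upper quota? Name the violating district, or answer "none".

Standard quotas: P3 3.376, P5 3.231, P2 3.363, P4 4.030.
Webster allocation: P3 4, P5 3, P2 3, P4 4.
Every allocation lies between the lower and upper quota.

none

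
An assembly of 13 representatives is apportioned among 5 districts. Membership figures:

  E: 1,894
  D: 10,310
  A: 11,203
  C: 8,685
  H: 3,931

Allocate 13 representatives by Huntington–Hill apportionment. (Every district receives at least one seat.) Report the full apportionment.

E=1, D=4, A=4, C=3, H=1

With divisor 2878: modified quotas E 0.658, D 3.582, A 3.893, C 3.018, H 1.366.
Geometric-mean thresholds: E (min 1), D √(3·4)=3.464, A √(3·4)=3.464, C √(3·4)=3.464, H √(1·2)=1.414.
Each quota rounded against its threshold gives E 1, D 4, A 4, C 3, H 1 (total 13).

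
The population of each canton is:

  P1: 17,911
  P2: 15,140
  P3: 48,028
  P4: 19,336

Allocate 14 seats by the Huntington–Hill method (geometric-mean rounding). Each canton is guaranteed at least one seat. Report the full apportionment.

With divisor 7362: modified quotas P1 2.433, P2 2.057, P3 6.524, P4 2.626.
Geometric-mean thresholds: P1 √(2·3)=2.449, P2 √(2·3)=2.449, P3 √(6·7)=6.481, P4 √(2·3)=2.449.
Each quota rounded against its threshold gives P1 2, P2 2, P3 7, P4 3 (total 14).

P1: 2, P2: 2, P3: 7, P4: 3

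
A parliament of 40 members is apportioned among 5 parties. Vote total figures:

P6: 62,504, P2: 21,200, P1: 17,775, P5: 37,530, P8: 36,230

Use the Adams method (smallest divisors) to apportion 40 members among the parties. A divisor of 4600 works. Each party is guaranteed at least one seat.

With modified divisor 4600: modified quotas P6 13.588, P2 4.609, P1 3.864, P5 8.159, P8 7.876.
Rounding up: P6 14, P2 5, P1 4, P5 9, P8 8 (total 40).

P6=14; P2=5; P1=4; P5=9; P8=8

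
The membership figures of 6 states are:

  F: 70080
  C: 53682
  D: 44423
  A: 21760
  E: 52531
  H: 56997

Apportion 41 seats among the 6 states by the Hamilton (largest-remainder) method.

Standard divisor: 299473 ÷ 41 ≈ 7304.22.
Standard quotas: F 9.5945, C 7.3495, D 6.0818, A 2.9791, E 7.1919, H 7.8033.
Lower quotas: F 9, C 7, D 6, A 2, E 7, H 7 (sum 38, leaving 3 seats).
Remainders in descending order: A 0.9791, H 0.8033, F 0.5945, C 0.3495, E 0.1919, D 0.0818.
The surplus seats go to A, H, F.

F: 10, C: 7, D: 6, A: 3, E: 7, H: 8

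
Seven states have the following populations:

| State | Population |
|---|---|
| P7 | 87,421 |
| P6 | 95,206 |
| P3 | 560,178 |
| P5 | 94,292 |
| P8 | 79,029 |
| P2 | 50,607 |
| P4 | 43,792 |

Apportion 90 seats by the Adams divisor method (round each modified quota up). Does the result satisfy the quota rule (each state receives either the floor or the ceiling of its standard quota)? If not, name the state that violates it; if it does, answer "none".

Standard quotas: P7 7.786, P6 8.479, P3 49.891, P5 8.398, P8 7.039, P2 4.507, P4 3.900.
Adams allocation: P7 8, P6 9, P3 48, P5 9, P8 7, P2 5, P4 4.
P3 has quota 49.891 (lower 49, upper 50) but receives 48 — outside the quota interval.

P3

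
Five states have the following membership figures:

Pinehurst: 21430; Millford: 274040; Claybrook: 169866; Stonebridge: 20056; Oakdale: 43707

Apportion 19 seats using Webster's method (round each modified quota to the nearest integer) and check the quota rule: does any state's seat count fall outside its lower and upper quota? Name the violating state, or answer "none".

none

Standard quotas: Pinehurst 0.770, Millford 9.841, Claybrook 6.100, Stonebridge 0.720, Oakdale 1.570.
Webster allocation: Pinehurst 1, Millford 9, Claybrook 6, Stonebridge 1, Oakdale 2.
Every allocation lies between the lower and upper quota.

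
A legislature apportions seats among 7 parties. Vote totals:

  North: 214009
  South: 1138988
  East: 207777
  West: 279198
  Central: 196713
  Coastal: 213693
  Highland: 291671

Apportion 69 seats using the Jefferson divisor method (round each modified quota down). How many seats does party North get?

Standard divisor 2542049/69 ≈ 36841.29; standard quotas: North 5.809, South 30.916, East 5.640, West 7.578, Central 5.339, Coastal 5.800, Highland 7.917.
Rounding down gives 5, 30, 5, 7, 5, 5, 7 = 64 seats, so the divisor must be adjusted.
With modified divisor 35200: modified quotas North 6.080, South 32.358, East 5.903, West 7.932, Central 5.588, Coastal 6.071, Highland 8.286.
Rounding down: North 6, South 32, East 5, West 7, Central 5, Coastal 6, Highland 8 (total 69).
North receives 6.

6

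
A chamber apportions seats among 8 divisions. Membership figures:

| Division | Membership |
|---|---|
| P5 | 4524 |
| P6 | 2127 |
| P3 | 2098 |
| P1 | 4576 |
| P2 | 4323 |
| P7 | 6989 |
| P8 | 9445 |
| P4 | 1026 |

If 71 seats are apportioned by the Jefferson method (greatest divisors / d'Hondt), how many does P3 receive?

Standard divisor 35108/71 ≈ 494.479; standard quotas: P5 9.149, P6 4.301, P3 4.243, P1 9.254, P2 8.743, P7 14.134, P8 19.101, P4 2.075.
Rounding down gives 9, 4, 4, 9, 8, 14, 19, 2 = 69 seats, so the divisor must be adjusted.
With modified divisor 470: modified quotas P5 9.626, P6 4.526, P3 4.464, P1 9.736, P2 9.198, P7 14.870, P8 20.096, P4 2.183.
Rounding down: P5 9, P6 4, P3 4, P1 9, P2 9, P7 14, P8 20, P4 2 (total 71).
P3 receives 4.

4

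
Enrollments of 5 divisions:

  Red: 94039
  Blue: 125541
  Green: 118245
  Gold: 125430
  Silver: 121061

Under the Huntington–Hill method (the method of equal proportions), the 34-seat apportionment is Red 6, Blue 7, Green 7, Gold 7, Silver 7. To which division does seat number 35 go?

Blue

Priority for the next seat is population ÷ (√(s·(s+1))).
Priorities: Red 14510.533, Blue 16776.122, Green 15801.153, Gold 16761.289, Silver 16177.457.
Highest priority: Blue.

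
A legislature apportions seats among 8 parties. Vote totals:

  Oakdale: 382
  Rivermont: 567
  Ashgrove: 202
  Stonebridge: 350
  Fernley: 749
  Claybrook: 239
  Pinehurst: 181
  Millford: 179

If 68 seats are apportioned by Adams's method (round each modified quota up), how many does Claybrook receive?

6

Standard divisor 2849/68 ≈ 41.897; standard quotas: Oakdale 9.118, Rivermont 13.533, Ashgrove 4.821, Stonebridge 8.354, Fernley 17.877, Claybrook 5.704, Pinehurst 4.320, Millford 4.272.
Rounding up gives 10, 14, 5, 9, 18, 6, 5, 5 = 72 seats, so the divisor must be adjusted.
With modified divisor 44.4: modified quotas Oakdale 8.604, Rivermont 12.770, Ashgrove 4.550, Stonebridge 7.883, Fernley 16.869, Claybrook 5.383, Pinehurst 4.077, Millford 4.032.
Rounding up: Oakdale 9, Rivermont 13, Ashgrove 5, Stonebridge 8, Fernley 17, Claybrook 6, Pinehurst 5, Millford 5 (total 68).
Claybrook receives 6.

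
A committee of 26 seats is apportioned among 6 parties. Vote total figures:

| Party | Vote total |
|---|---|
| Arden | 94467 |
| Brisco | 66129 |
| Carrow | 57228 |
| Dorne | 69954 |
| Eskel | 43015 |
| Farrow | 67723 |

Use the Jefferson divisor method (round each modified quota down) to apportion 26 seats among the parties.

Arden: 6, Brisco: 4, Carrow: 4, Dorne: 5, Eskel: 3, Farrow: 4

Standard divisor 398516/26 ≈ 15327.538; standard quotas: Arden 6.163, Brisco 4.314, Carrow 3.734, Dorne 4.564, Eskel 2.806, Farrow 4.418.
Rounding down gives 6, 4, 3, 4, 2, 4 = 23 seats, so the divisor must be adjusted.
With modified divisor 13800: modified quotas Arden 6.845, Brisco 4.792, Carrow 4.147, Dorne 5.069, Eskel 3.117, Farrow 4.907.
Rounding down: Arden 6, Brisco 4, Carrow 4, Dorne 5, Eskel 3, Farrow 4 (total 26).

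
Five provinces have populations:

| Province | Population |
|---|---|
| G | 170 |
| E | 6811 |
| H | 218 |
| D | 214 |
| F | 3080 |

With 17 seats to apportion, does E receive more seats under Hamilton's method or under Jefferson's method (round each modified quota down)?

Hamilton: G 0, E 11, H 1, D 0, F 5.
Jefferson: G 0, E 12, H 0, D 0, F 5.
E gets 11 under Hamilton and 12 under Jefferson.

Jefferson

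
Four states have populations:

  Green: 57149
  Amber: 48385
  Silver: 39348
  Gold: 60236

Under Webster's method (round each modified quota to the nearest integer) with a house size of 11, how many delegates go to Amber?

Standard divisor 205118/11 ≈ 18647.091; standard quotas: Green 3.065, Amber 2.595, Silver 2.110, Gold 3.230.
Rounding to the nearest integer gives Green 3, Amber 3, Silver 2, Gold 3 — total 11, matching the house size, so no adjustment is needed.
Amber receives 3.

3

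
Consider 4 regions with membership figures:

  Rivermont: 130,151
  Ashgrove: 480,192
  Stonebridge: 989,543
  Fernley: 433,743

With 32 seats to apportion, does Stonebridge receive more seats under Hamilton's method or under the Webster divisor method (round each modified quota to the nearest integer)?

Hamilton: Rivermont 2, Ashgrove 7, Stonebridge 16, Fernley 7.
Webster: Rivermont 2, Ashgrove 8, Stonebridge 15, Fernley 7.
Stonebridge gets 16 under Hamilton and 15 under Webster.

Hamilton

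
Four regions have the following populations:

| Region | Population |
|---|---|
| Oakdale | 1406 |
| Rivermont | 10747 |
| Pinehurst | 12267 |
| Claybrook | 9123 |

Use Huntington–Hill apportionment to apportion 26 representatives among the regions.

With divisor 1280: modified quotas Oakdale 1.098, Rivermont 8.396, Pinehurst 9.584, Claybrook 7.127.
Geometric-mean thresholds: Oakdale √(1·2)=1.414, Rivermont √(8·9)=8.485, Pinehurst √(9·10)=9.487, Claybrook √(7·8)=7.483.
Each quota rounded against its threshold gives Oakdale 1, Rivermont 8, Pinehurst 10, Claybrook 7 (total 26).

Oakdale=1, Rivermont=8, Pinehurst=10, Claybrook=7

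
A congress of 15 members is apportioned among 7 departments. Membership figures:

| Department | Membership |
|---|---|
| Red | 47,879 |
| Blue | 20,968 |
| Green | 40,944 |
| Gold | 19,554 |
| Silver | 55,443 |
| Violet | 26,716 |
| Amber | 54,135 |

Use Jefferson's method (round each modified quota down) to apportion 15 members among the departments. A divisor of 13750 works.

With modified divisor 13750: modified quotas Red 3.482, Blue 1.525, Green 2.978, Gold 1.422, Silver 4.032, Violet 1.943, Amber 3.937.
Rounding down: Red 3, Blue 1, Green 2, Gold 1, Silver 4, Violet 1, Amber 3 (total 15).

Red: 3, Blue: 1, Green: 2, Gold: 1, Silver: 4, Violet: 1, Amber: 3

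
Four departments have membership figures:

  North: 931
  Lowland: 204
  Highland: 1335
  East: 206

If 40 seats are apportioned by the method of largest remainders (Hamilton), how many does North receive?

The standard divisor is 2676/40 ≈ 66.9.
Standard quotas: North 13.916, Lowland 3.049, Highland 19.955, East 3.079.
Lower quotas: North 13, Lowland 3, Highland 19, East 3 (sum 38, leaving 2 seats).
Remainders in descending order: Highland 0.955, North 0.916, East 0.079, Lowland 0.049.
The surplus seats go to Highland, North.
North receives 14.

14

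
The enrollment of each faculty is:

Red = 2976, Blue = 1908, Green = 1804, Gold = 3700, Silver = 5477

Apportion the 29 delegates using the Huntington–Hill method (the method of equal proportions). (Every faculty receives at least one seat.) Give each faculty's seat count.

With divisor 547: modified quotas Red 5.441, Blue 3.488, Green 3.298, Gold 6.764, Silver 10.013.
Geometric-mean thresholds: Red √(5·6)=5.477, Blue √(3·4)=3.464, Green √(3·4)=3.464, Gold √(6·7)=6.481, Silver √(10·11)=10.488.
Each quota rounded against its threshold gives Red 5, Blue 4, Green 3, Gold 7, Silver 10 (total 29).

Red 5; Blue 4; Green 3; Gold 7; Silver 10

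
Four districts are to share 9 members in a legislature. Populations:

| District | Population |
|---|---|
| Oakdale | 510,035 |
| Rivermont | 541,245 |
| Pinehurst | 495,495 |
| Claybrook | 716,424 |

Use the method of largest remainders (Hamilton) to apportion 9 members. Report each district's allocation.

Oakdale 2; Rivermont 2; Pinehurst 2; Claybrook 3

The standard divisor is 2263199/9 ≈ 251466.556.
Standard quotas: Oakdale 2.0282, Rivermont 2.1524, Pinehurst 1.9704, Claybrook 2.8490.
Lower quotas: Oakdale 2, Rivermont 2, Pinehurst 1, Claybrook 2 (sum 7, leaving 2 seats).
Remainders in descending order: Pinehurst 0.9704, Claybrook 0.8490, Rivermont 0.1524, Oakdale 0.0282.
Largest remainders: Pinehurst, Claybrook receive the extra seats.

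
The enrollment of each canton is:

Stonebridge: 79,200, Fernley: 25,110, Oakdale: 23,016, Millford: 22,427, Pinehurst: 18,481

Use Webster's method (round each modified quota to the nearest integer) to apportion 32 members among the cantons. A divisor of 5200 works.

With modified divisor 5200: modified quotas Stonebridge 15.231, Fernley 4.829, Oakdale 4.426, Millford 4.313, Pinehurst 3.554.
Rounding to the nearest integer: Stonebridge 15, Fernley 5, Oakdale 4, Millford 4, Pinehurst 4 (total 32).

Stonebridge=15; Fernley=5; Oakdale=4; Millford=4; Pinehurst=4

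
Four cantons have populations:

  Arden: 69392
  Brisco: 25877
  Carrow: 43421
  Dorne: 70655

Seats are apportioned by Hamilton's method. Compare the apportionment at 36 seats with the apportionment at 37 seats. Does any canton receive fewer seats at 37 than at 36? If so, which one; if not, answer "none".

none

At 36 seats: Arden 12, Brisco 4, Carrow 8, Dorne 12.
At 37 seats: Arden 12, Brisco 5, Carrow 8, Dorne 12.
No canton's allocation decreased.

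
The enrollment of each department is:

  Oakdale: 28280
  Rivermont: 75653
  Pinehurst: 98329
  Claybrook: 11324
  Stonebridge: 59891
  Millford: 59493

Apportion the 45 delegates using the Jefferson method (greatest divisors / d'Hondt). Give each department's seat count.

Oakdale 4; Rivermont 10; Pinehurst 14; Claybrook 1; Stonebridge 8; Millford 8

Standard divisor 332970/45 ≈ 7399.333; standard quotas: Oakdale 3.822, Rivermont 10.224, Pinehurst 13.289, Claybrook 1.530, Stonebridge 8.094, Millford 8.040.
Rounding down gives 3, 10, 13, 1, 8, 8 = 43 seats, so the divisor must be adjusted.
With modified divisor 7000: modified quotas Oakdale 4.040, Rivermont 10.808, Pinehurst 14.047, Claybrook 1.618, Stonebridge 8.556, Millford 8.499.
Rounding down: Oakdale 4, Rivermont 10, Pinehurst 14, Claybrook 1, Stonebridge 8, Millford 8 (total 45).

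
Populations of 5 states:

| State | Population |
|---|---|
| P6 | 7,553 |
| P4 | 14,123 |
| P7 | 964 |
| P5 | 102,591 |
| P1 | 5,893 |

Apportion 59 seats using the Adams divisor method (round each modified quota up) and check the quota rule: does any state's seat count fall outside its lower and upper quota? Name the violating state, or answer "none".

P5

Standard quotas: P6 3.399, P4 6.355, P7 0.434, P5 46.161, P1 2.652.
Adams allocation: P6 4, P4 7, P7 1, P5 44, P1 3.
P5 has quota 46.161 (lower 46, upper 47) but receives 44 — outside the quota interval.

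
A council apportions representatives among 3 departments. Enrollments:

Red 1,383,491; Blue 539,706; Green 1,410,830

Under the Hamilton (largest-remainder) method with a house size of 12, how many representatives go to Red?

The standard divisor is 3334027/12 ≈ 277835.583.
Standard quotas: Red 4.9795, Blue 1.9425, Green 5.0779.
Lower quotas: Red 4, Blue 1, Green 5 (sum 10, leaving 2 seats).
Remainders in descending order: Red 0.9795, Blue 0.9425, Green 0.0779.
Largest remainders: Red, Blue receive the extra seats.
Red receives 5.

5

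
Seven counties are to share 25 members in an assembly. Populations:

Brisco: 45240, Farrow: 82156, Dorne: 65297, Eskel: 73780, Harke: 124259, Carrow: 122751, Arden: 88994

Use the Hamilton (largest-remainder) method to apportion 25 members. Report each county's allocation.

Total 602477; standard divisor 602477/25 ≈ 24099.08.
Standard quotas: Brisco 1.8773, Farrow 3.4091, Dorne 2.7095, Eskel 3.0615, Harke 5.1562, Carrow 5.0936, Arden 3.6928.
Lower quotas: Brisco 1, Farrow 3, Dorne 2, Eskel 3, Harke 5, Carrow 5, Arden 3 (sum 22, leaving 3 seats).
Remainders in descending order: Brisco 0.8773, Dorne 0.7095, Arden 0.6928, Farrow 0.4091, Harke 0.1562, Carrow 0.0936, Eskel 0.0615.
The surplus seats go to Brisco, Dorne, Arden.

Brisco: 2, Farrow: 3, Dorne: 3, Eskel: 3, Harke: 5, Carrow: 5, Arden: 4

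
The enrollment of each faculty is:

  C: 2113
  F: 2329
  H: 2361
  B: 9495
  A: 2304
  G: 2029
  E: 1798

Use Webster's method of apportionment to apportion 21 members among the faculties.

Standard divisor 22429/21 ≈ 1068.048; standard quotas: C 1.978, F 2.181, H 2.211, B 8.890, A 2.157, G 1.900, E 1.683.
Rounding to the nearest integer gives C 2, F 2, H 2, B 9, A 2, G 2, E 2 — total 21, matching the house size, so no adjustment is needed.

C=2; F=2; H=2; B=9; A=2; G=2; E=2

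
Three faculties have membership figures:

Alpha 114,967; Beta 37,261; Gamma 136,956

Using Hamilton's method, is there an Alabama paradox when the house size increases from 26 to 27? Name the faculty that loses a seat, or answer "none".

Beta

At 26 seats: Alpha 10, Beta 4, Gamma 12.
At 27 seats: Alpha 11, Beta 3, Gamma 13.
Beta drops from 4 to 3.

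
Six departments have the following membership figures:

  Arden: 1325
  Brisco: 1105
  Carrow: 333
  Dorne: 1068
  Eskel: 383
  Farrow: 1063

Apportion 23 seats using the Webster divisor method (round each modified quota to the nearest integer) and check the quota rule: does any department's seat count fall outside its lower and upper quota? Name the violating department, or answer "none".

none

Standard quotas: Arden 5.775, Brisco 4.816, Carrow 1.451, Dorne 4.655, Eskel 1.669, Farrow 4.633.
Webster allocation: Arden 6, Brisco 5, Carrow 1, Dorne 5, Eskel 2, Farrow 4.
Every allocation lies between the lower and upper quota.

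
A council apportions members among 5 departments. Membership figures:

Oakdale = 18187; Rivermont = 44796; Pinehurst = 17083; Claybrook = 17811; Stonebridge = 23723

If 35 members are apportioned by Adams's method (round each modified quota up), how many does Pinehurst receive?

Standard divisor 121600/35 ≈ 3474.286; standard quotas: Oakdale 5.235, Rivermont 12.894, Pinehurst 4.917, Claybrook 5.127, Stonebridge 6.828.
Rounding up gives 6, 13, 5, 6, 7 = 37 seats, so the divisor must be adjusted.
With modified divisor 3700: modified quotas Oakdale 4.915, Rivermont 12.107, Pinehurst 4.617, Claybrook 4.814, Stonebridge 6.412.
Rounding up: Oakdale 5, Rivermont 13, Pinehurst 5, Claybrook 5, Stonebridge 7 (total 35).
Pinehurst receives 5.

5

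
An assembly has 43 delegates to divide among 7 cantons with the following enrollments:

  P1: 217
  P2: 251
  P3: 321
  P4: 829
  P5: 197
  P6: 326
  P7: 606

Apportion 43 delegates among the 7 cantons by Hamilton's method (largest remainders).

Standard divisor: 2747 ÷ 43 ≈ 63.884.
Standard quotas: P1 3.397, P2 3.929, P3 5.025, P4 12.977, P5 3.084, P6 5.103, P7 9.486.
Lower quotas: P1 3, P2 3, P3 5, P4 12, P5 3, P6 5, P7 9 (sum 40, leaving 3 seats).
Remainders in descending order: P4 0.977, P2 0.929, P7 0.486, P1 0.397, P6 0.103, P5 0.084, P3 0.025.
Largest remainders: P4, P2, P7 receive the extra seats.

P1 3; P2 4; P3 5; P4 13; P5 3; P6 5; P7 10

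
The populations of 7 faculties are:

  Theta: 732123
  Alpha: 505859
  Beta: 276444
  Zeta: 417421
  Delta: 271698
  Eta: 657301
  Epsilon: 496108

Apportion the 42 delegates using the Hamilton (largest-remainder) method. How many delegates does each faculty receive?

Theta=9, Alpha=6, Beta=4, Zeta=5, Delta=4, Eta=8, Epsilon=6

Total 3356954; standard divisor 3356954/42 ≈ 79927.476.
Standard quotas: Theta 9.1598, Alpha 6.3290, Beta 3.4587, Zeta 5.2225, Delta 3.3993, Eta 8.2237, Epsilon 6.2070.
Lower quotas: Theta 9, Alpha 6, Beta 3, Zeta 5, Delta 3, Eta 8, Epsilon 6 (sum 40, leaving 2 seats).
Remainders in descending order: Beta 0.4587, Delta 0.3993, Alpha 0.3290, Eta 0.2237, Zeta 0.2225, Epsilon 0.2070, Theta 0.1598.
Largest remainders: Beta, Delta receive the extra seats.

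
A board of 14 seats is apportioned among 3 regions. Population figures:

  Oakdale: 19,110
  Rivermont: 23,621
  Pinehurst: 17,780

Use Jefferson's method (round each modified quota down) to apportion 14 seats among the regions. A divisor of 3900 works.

With modified divisor 3900: modified quotas Oakdale 4.900, Rivermont 6.057, Pinehurst 4.559.
Rounding down: Oakdale 4, Rivermont 6, Pinehurst 4 (total 14).

Oakdale=4, Rivermont=6, Pinehurst=4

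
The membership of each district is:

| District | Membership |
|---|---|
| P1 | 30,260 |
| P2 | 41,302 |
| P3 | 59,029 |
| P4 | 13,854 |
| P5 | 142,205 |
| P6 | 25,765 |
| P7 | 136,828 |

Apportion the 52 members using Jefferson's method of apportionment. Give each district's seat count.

P1 3, P2 5, P3 7, P4 1, P5 17, P6 3, P7 16

Standard divisor 449243/52 ≈ 8639.288; standard quotas: P1 3.503, P2 4.781, P3 6.833, P4 1.604, P5 16.460, P6 2.982, P7 15.838.
Rounding down gives 3, 4, 6, 1, 16, 2, 15 = 47 seats, so the divisor must be adjusted.
With modified divisor 8200: modified quotas P1 3.690, P2 5.037, P3 7.199, P4 1.690, P5 17.342, P6 3.142, P7 16.686.
Rounding down: P1 3, P2 5, P3 7, P4 1, P5 17, P6 3, P7 16 (total 52).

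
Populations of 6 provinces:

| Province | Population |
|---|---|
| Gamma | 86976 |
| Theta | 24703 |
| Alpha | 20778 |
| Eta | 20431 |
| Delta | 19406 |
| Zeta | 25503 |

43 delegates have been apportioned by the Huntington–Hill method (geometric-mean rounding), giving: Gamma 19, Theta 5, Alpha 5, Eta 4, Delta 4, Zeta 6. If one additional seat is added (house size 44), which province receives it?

Eta

Priority for the next seat is population ÷ (√(s·(s+1))).
Priorities: Gamma 4461.775, Theta 4510.130, Alpha 3793.526, Eta 4568.510, Delta 4339.314, Zeta 3935.198.
Highest priority: Eta.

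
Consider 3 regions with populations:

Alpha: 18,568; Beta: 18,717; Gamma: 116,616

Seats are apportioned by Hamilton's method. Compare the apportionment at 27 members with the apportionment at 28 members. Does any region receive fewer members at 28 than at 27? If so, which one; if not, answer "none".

At 27 seats: Alpha 3, Beta 3, Gamma 21.
At 28 seats: Alpha 3, Beta 4, Gamma 21.
No region's allocation decreased.

none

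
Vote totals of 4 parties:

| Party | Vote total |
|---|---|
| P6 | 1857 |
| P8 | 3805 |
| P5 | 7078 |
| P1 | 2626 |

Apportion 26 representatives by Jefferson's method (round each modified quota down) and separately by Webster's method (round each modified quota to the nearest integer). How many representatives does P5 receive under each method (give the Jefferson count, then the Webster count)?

13 and 12

Jefferson: P6 3, P8 6, P5 13, P1 4.
Webster: P6 3, P8 7, P5 12, P1 4.
P5 gets 13 under Jefferson and 12 under Webster.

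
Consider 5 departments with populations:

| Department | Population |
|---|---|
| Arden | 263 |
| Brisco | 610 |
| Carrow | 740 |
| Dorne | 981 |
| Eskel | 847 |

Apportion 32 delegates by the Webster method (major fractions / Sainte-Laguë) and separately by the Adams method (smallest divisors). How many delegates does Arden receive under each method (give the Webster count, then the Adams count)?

2 and 3

Webster: Arden 2, Brisco 6, Carrow 7, Dorne 9, Eskel 8.
Adams: Arden 3, Brisco 6, Carrow 7, Dorne 9, Eskel 7.
Arden gets 2 under Webster and 3 under Adams.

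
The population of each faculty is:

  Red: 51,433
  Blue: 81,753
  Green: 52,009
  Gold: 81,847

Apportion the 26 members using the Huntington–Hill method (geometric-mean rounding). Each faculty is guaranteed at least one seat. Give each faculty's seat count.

With divisor 10285: modified quotas Red 5.001, Blue 7.949, Green 5.057, Gold 7.958.
Geometric-mean thresholds: Red √(5·6)=5.477, Blue √(7·8)=7.483, Green √(5·6)=5.477, Gold √(7·8)=7.483.
Each quota rounded against its threshold gives Red 5, Blue 8, Green 5, Gold 8 (total 26).

Red 5, Blue 8, Green 5, Gold 8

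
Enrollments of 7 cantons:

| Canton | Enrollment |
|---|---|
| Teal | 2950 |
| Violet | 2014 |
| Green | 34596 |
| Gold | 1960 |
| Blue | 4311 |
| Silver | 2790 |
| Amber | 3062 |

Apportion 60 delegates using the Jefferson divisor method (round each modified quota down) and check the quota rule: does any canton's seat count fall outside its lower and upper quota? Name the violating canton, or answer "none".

Green

Standard quotas: Teal 3.425, Violet 2.338, Green 40.163, Gold 2.275, Blue 5.005, Silver 3.239, Amber 3.555.
Jefferson allocation: Teal 3, Violet 2, Green 42, Gold 2, Blue 5, Silver 3, Amber 3.
Green has quota 40.163 (lower 40, upper 41) but receives 42 — outside the quota interval.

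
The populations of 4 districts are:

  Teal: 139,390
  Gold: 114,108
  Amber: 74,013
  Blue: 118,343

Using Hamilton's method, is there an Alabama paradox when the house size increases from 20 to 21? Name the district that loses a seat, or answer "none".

At 20 seats: Teal 6, Gold 5, Amber 4, Blue 5.
At 21 seats: Teal 7, Gold 5, Amber 3, Blue 6.
Amber drops from 4 to 3.

Amber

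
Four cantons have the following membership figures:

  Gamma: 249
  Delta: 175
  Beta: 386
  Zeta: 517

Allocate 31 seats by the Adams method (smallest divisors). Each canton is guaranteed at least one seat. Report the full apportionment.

Gamma 6, Delta 4, Beta 9, Zeta 12

Standard divisor 1327/31 ≈ 42.806; standard quotas: Gamma 5.817, Delta 4.088, Beta 9.017, Zeta 12.078.
Rounding up gives 6, 5, 10, 13 = 34 seats, so the divisor must be adjusted.
With modified divisor 45: modified quotas Gamma 5.533, Delta 3.889, Beta 8.578, Zeta 11.489.
Rounding up: Gamma 6, Delta 4, Beta 9, Zeta 12 (total 31).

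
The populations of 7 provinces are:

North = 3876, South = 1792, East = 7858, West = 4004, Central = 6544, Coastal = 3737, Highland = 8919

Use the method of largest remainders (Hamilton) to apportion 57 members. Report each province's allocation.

The standard divisor is 36730/57 ≈ 644.386.
Standard quotas: North 6.0150, South 2.7809, East 12.1946, West 6.2137, Central 10.1554, Coastal 5.7993, Highland 13.8411.
Lower quotas: North 6, South 2, East 12, West 6, Central 10, Coastal 5, Highland 13 (sum 54, leaving 3 seats).
Remainders in descending order: Highland 0.8411, Coastal 0.7993, South 0.7809, West 0.2137, East 0.1946, Central 0.1554, North 0.0150.
Largest remainders: Highland, Coastal, South receive the extra seats.

North 6, South 3, East 12, West 6, Central 10, Coastal 6, Highland 14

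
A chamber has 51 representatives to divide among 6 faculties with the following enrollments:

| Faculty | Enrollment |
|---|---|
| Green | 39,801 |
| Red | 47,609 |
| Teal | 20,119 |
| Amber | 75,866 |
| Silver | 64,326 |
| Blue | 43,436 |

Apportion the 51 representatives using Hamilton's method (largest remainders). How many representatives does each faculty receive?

Green 7; Red 8; Teal 4; Amber 13; Silver 11; Blue 8

The standard divisor is 291157/51 ≈ 5708.961.
Standard quotas: Green 6.9717, Red 8.3393, Teal 3.5241, Amber 13.2889, Silver 11.2675, Blue 7.6084.
Lower quotas: Green 6, Red 8, Teal 3, Amber 13, Silver 11, Blue 7 (sum 48, leaving 3 seats).
Remainders in descending order: Green 0.9717, Blue 0.6084, Teal 0.5241, Red 0.3393, Amber 0.2889, Silver 0.2675.
Largest remainders: Green, Blue, Teal receive the extra seats.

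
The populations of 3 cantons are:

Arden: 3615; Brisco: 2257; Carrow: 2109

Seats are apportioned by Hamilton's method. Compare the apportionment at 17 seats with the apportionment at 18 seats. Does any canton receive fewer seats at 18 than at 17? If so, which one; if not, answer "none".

none

At 17 seats: Arden 8, Brisco 5, Carrow 4.
At 18 seats: Arden 8, Brisco 5, Carrow 5.
No canton's allocation decreased.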